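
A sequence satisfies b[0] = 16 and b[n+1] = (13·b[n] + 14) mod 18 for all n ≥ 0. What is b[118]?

6

b[0] = 16,  b[1] = 6,  b[2] = 2,  b[3] = 4,  b[4] = 12,  b[5] = 8,  b[6] = 10,  b[7] = 0,  b[8] = 14,  b[9] = 16.
Since b[9] = b[0] = 16, the sequence is periodic with period 9.
(118 - 0) mod 9 = 1, so b[118] = b[1] = 6.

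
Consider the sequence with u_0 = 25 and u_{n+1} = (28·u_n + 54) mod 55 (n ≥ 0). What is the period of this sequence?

We have u_0 = 25,  u_1 = 39,  u_2 = 46,  u_3 = 22,  u_4 = 10,  u_5 = 4,  u_6 = 1,  u_7 = 27,  u_8 = 40,  u_9 = 19,  u_{10} = 36,  u_{11} = 17,  u_{12} = 35,  u_{13} = 44,  u_{14} = 21,  u_{15} = 37,  u_{16} = 45,  u_{17} = 49,  u_{18} = 51,  u_{19} = 52,  u_{20} = 25.
Since u_{20} = u_0 = 25, the sequence is periodic with period 20.

20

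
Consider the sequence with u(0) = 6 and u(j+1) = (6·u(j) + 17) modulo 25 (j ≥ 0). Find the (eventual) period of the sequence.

We have u(0) = 6, u(1) = 3, u(2) = 10, u(3) = 2, u(4) = 4, u(5) = 16, u(6) = 13, u(7) = 20, u(8) = 12, u(9) = 14, u(10) = 1, u(11) = 23, u(12) = 5, u(13) = 22, u(14) = 24, u(15) = 11, u(16) = 8, u(17) = 15, u(18) = 7, u(19) = 9, u(20) = 21, u(21) = 18, u(22) = 0, u(23) = 17, u(24) = 19, u(25) = 6.
The sequence repeats with period 25.

25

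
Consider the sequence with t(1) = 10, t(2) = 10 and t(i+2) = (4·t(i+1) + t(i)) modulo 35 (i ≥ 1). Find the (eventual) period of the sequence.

We have t(1) = 10,  t(2) = 10,  t(3) = 15,  t(4) = 0,  t(5) = 15,  t(6) = 25,  t(7) = 10,  t(8) = 30,  t(9) = 25,  t(10) = 25,  t(11) = 20,  t(12) = 0,  t(13) = 20,  t(14) = 10,  t(15) = 25,  t(16) = 5,  t(17) = 10,  t(18) = 10.
Since (t(17), t(18)) = (t(1), t(2)) = (10, 10) (two consecutive terms determine the rest), the sequence is periodic with period 16.

16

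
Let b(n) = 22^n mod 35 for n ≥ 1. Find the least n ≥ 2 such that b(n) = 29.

2

b(1) = 22; b(2) = 29; b(3) = 8; b(4) = 1; b(5) = 22.
Since b(5) = b(1) = 22, the sequence is periodic with period 4.
The value 29 first appears (with n ≥ 2) at b(2).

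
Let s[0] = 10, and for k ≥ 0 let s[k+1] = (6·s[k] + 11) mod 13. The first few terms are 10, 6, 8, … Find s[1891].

0

Computing terms: s[0] = 10, s[1] = 6, s[2] = 8, s[3] = 7, s[4] = 1, s[5] = 4, s[6] = 9, s[7] = 0, s[8] = 11, s[9] = 12, s[10] = 5, s[11] = 2, s[12] = 10.
Since s[12] = s[0] = 10, the sequence is periodic with period 12.
(1891 - 0) mod 12 = 7, so s[1891] = s[7] = 0.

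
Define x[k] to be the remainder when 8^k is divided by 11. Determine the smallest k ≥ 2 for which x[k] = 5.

8

Listing terms: x[1] = 8,  x[2] = 9,  x[3] = 6,  x[4] = 4,  x[5] = 10,  x[6] = 3,  x[7] = 2,  x[8] = 5,  x[9] = 7,  x[10] = 1,  x[11] = 8.
The sequence repeats with period 10.
The value 5 first appears (with k ≥ 2) at x[8].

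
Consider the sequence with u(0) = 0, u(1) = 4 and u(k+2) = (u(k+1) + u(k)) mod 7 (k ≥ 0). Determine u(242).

We have u(0) = 0, u(1) = 4, u(2) = 4, u(3) = 1, u(4) = 5, u(5) = 6, u(6) = 4, u(7) = 3, u(8) = 0, u(9) = 3, u(10) = 3, u(11) = 6, u(12) = 2, u(13) = 1, u(14) = 3, u(15) = 4, u(16) = 0, u(17) = 4.
The sequence repeats with period 16.
(242 - 0) mod 16 = 2, so u(242) = u(2) = 4.

4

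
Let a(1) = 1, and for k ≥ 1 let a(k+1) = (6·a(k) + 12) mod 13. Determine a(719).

a(1) = 1; a(2) = 5; a(3) = 3; a(4) = 4; a(5) = 10; a(6) = 7; a(7) = 2; a(8) = 11; a(9) = 0; a(10) = 12; a(11) = 6; a(12) = 9; a(13) = 1.
The sequence repeats with period 12.
(719 - 1) mod 12 = 10, so a(719) = a(11) = 6.

6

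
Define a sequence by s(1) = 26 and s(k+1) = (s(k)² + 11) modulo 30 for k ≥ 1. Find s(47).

Listing terms: s(1) = 26,  s(2) = 27,  s(3) = 20,  s(4) = 21,  s(5) = 2,  s(6) = 15,  s(7) = 26.
Since s(7) = s(1) = 26, the sequence is periodic with period 6.
(47 - 1) mod 6 = 4, so s(47) = s(5) = 2.

2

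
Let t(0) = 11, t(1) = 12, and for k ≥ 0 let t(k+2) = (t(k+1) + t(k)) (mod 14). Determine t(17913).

We have t(0) = 11,  t(1) = 12,  t(2) = 9,  t(3) = 7,  t(4) = 2,  t(5) = 9,  t(6) = 11,  t(7) = 6,  t(8) = 3,  t(9) = 9,  t(10) = 12,  t(11) = 7,  t(12) = 5,  t(13) = 12,  t(14) = 3,  t(15) = 1,  t(16) = 4,  t(17) = 5,  t(18) = 9,  t(19) = 0,  t(20) = 9,  t(21) = 9,  t(22) = 4,  t(23) = 13,  t(24) = 3,  t(25) = 2,  t(26) = 5,  t(27) = 7,  t(28) = 12,  t(29) = 5,  t(30) = 3,  t(31) = 8,  t(32) = 11,  t(33) = 5,  t(34) = 2,  t(35) = 7,  t(36) = 9,  t(37) = 2,  t(38) = 11,  t(39) = 13,  t(40) = 10,  t(41) = 9,  t(42) = 5,  t(43) = 0,  t(44) = 5,  t(45) = 5,  t(46) = 10,  t(47) = 1,  t(48) = 11,  t(49) = 12.
Since (t(48), t(49)) = (t(0), t(1)) = (11, 12) (two consecutive terms determine the rest), the sequence is periodic with period 48.
(17913 - 0) mod 48 = 9, so t(17913) = t(9) = 9.

9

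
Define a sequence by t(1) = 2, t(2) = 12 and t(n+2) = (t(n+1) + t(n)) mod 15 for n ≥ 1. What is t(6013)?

t(1) = 2, t(2) = 12, t(3) = 14, t(4) = 11, t(5) = 10, t(6) = 6, t(7) = 1, t(8) = 7, t(9) = 8, t(10) = 0, t(11) = 8, t(12) = 8, t(13) = 1, t(14) = 9, t(15) = 10, t(16) = 4, t(17) = 14, t(18) = 3, t(19) = 2, t(20) = 5, t(21) = 7, t(22) = 12, t(23) = 4, t(24) = 1, t(25) = 5, t(26) = 6, t(27) = 11, t(28) = 2, t(29) = 13, t(30) = 0, t(31) = 13, t(32) = 13, t(33) = 11, t(34) = 9, t(35) = 5, t(36) = 14, t(37) = 4, t(38) = 3, t(39) = 7, t(40) = 10, t(41) = 2, t(42) = 12.
The sequence repeats with period 40.
So t(6013) = t(1 + ((6013-1) mod 40)) = t(13) = 1.

1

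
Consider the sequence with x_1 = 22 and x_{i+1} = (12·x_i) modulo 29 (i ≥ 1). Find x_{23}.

7

x_1 = 22,  x_2 = 3,  x_3 = 7,  x_4 = 26,  x_5 = 22.
The sequence repeats with period 4.
So x_{23} = x_{1 + ((23-1) mod 4)} = x_3 = 7.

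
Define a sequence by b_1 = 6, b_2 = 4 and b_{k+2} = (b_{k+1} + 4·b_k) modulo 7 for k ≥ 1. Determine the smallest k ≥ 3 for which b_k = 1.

We have b_1 = 6, b_2 = 4, b_3 = 0, b_4 = 2, b_5 = 2, b_6 = 3, b_7 = 4, b_8 = 2, b_9 = 4, b_{10} = 5, b_{11} = 0, b_{12} = 6, b_{13} = 6, b_{14} = 2, b_{15} = 5, b_{16} = 6, b_{17} = 5, b_{18} = 1, b_{19} = 0, b_{20} = 4, b_{21} = 4, b_{22} = 6, b_{23} = 1, b_{24} = 4, b_{25} = 1, b_{26} = 3, b_{27} = 0, b_{28} = 5, b_{29} = 5, b_{30} = 4, b_{31} = 3, b_{32} = 5, b_{33} = 3, b_{34} = 2, b_{35} = 0, b_{36} = 1, b_{37} = 1, b_{38} = 5, b_{39} = 2, b_{40} = 1, b_{41} = 2, b_{42} = 6, b_{43} = 0, b_{44} = 3, b_{45} = 3, b_{46} = 1, b_{47} = 6, b_{48} = 3, b_{49} = 6, b_{50} = 4.
The sequence repeats with period 48.
The value 1 first appears (with k ≥ 3) at b_{18}.

18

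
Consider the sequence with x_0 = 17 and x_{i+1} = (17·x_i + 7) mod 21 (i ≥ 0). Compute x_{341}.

8

x_0 = 17; x_1 = 2; x_2 = 20; x_3 = 11; x_4 = 5; x_5 = 8; x_6 = 17.
The sequence repeats with period 6.
So x_{341} = x_{0 + ((341-0) mod 6)} = x_5 = 8.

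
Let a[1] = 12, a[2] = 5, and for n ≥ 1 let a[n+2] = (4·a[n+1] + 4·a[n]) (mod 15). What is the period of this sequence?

24

a[1] = 12,  a[2] = 5,  a[3] = 8,  a[4] = 7,  a[5] = 0,  a[6] = 13,  a[7] = 7,  a[8] = 5,  a[9] = 3,  a[10] = 2,  a[11] = 5,  a[12] = 13,  a[13] = 12,  a[14] = 10,  a[15] = 13,  a[16] = 2,  a[17] = 0,  a[18] = 8,  a[19] = 2,  a[20] = 10,  a[21] = 3,  a[22] = 7,  a[23] = 10,  a[24] = 8,  a[25] = 12,  a[26] = 5.
The sequence repeats with period 24.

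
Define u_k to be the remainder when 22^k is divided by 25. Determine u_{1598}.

Listing terms: u_0 = 1,  u_1 = 22,  u_2 = 9,  u_3 = 23,  u_4 = 6,  u_5 = 7,  u_6 = 4,  u_7 = 13,  u_8 = 11,  u_9 = 17,  u_{10} = 24,  u_{11} = 3,  u_{12} = 16,  u_{13} = 2,  u_{14} = 19,  u_{15} = 18,  u_{16} = 21,  u_{17} = 12,  u_{18} = 14,  u_{19} = 8,  u_{20} = 1.
Since u_{20} = u_0 = 1, the sequence is periodic with period 20.
So u_{1598} = u_{0 + ((1598-0) mod 20)} = u_{18} = 14.

14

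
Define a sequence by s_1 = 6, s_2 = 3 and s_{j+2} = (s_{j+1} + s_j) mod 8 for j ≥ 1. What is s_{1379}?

Computing terms: s_1 = 6,  s_2 = 3,  s_3 = 1,  s_4 = 4,  s_5 = 5,  s_6 = 1,  s_7 = 6,  s_8 = 7,  s_9 = 5,  s_{10} = 4,  s_{11} = 1,  s_{12} = 5,  s_{13} = 6,  s_{14} = 3.
The sequence repeats with period 12.
(1379 - 1) mod 12 = 10, so s_{1379} = s_{11} = 1.

1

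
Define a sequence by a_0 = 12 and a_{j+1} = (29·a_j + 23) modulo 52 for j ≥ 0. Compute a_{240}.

12

Computing terms: a_0 = 12; a_1 = 7; a_2 = 18; a_3 = 25; a_4 = 20; a_5 = 31; a_6 = 38; a_7 = 33; a_8 = 44; a_9 = 51; a_{10} = 46; a_{11} = 5; a_{12} = 12.
Since a_{12} = a_0 = 12, the sequence is periodic with period 12.
(240 - 0) mod 12 = 0, so a_{240} = a_0 = 12.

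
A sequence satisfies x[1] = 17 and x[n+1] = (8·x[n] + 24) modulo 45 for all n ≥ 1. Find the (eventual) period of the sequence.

Computing terms: x[1] = 17; x[2] = 25; x[3] = 44; x[4] = 16; x[5] = 17.
Since x[5] = x[1] = 17, the sequence is periodic with period 4.

4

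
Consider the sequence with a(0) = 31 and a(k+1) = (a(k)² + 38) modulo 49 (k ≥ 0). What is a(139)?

12

We have a(0) = 31; a(1) = 19; a(2) = 7; a(3) = 38; a(4) = 12; a(5) = 35; a(6) = 38.
Since a(6) = a(3) = 38, the sequence is eventually periodic: after a pre-period of length 3 it cycles with period 3.
For k ≥ 3, a(k) depends only on (k - 3) mod 3. (139 - 3) mod 3 = 1, so a(139) = a(4) = 12.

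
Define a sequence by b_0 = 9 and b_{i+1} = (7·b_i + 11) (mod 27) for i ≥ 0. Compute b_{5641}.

5

b_0 = 9; b_1 = 20; b_2 = 16; b_3 = 15; b_4 = 8; b_5 = 13; b_6 = 21; b_7 = 23; b_8 = 10; b_9 = 0; b_{10} = 11; b_{11} = 7; b_{12} = 6; b_{13} = 26; b_{14} = 4; b_{15} = 12; b_{16} = 14; b_{17} = 1; b_{18} = 18; b_{19} = 2; b_{20} = 25; b_{21} = 24; b_{22} = 17; b_{23} = 22; b_{24} = 3; b_{25} = 5; b_{26} = 19; b_{27} = 9.
Since b_{27} = b_0 = 9, the sequence is periodic with period 27.
(5641 - 0) mod 27 = 25, so b_{5641} = b_{25} = 5.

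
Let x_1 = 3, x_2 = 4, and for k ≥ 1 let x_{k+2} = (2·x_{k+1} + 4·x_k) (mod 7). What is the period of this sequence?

48

Computing terms: x_1 = 3, x_2 = 4, x_3 = 6, x_4 = 0, x_5 = 3, x_6 = 6, x_7 = 3, x_8 = 2, x_9 = 2, x_{10} = 5, x_{11} = 4, x_{12} = 0, x_{13} = 2, x_{14} = 4, x_{15} = 2, x_{16} = 6, x_{17} = 6, x_{18} = 1, x_{19} = 5, x_{20} = 0, x_{21} = 6, x_{22} = 5, x_{23} = 6, x_{24} = 4, x_{25} = 4, x_{26} = 3, x_{27} = 1, x_{28} = 0, x_{29} = 4, x_{30} = 1, x_{31} = 4, x_{32} = 5, x_{33} = 5, x_{34} = 2, x_{35} = 3, x_{36} = 0, x_{37} = 5, x_{38} = 3, x_{39} = 5, x_{40} = 1, x_{41} = 1, x_{42} = 6, x_{43} = 2, x_{44} = 0, x_{45} = 1, x_{46} = 2, x_{47} = 1, x_{48} = 3, x_{49} = 3, x_{50} = 4.
Since (x_{49}, x_{50}) = (x_1, x_2) = (3, 4) (two consecutive terms determine the rest), the sequence is periodic with period 48.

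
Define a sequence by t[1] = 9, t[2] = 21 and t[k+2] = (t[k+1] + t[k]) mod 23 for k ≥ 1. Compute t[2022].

17

We have t[1] = 9,  t[2] = 21,  t[3] = 7,  t[4] = 5,  t[5] = 12,  t[6] = 17,  t[7] = 6,  t[8] = 0,  t[9] = 6,  t[10] = 6,  t[11] = 12,  t[12] = 18,  t[13] = 7,  t[14] = 2,  t[15] = 9,  t[16] = 11,  t[17] = 20,  t[18] = 8,  t[19] = 5,  t[20] = 13,  t[21] = 18,  t[22] = 8,  t[23] = 3,  t[24] = 11,  t[25] = 14,  t[26] = 2,  t[27] = 16,  t[28] = 18,  t[29] = 11,  t[30] = 6,  t[31] = 17,  t[32] = 0,  t[33] = 17,  t[34] = 17,  t[35] = 11,  t[36] = 5,  t[37] = 16,  t[38] = 21,  t[39] = 14,  t[40] = 12,  t[41] = 3,  t[42] = 15,  t[43] = 18,  t[44] = 10,  t[45] = 5,  t[46] = 15,  t[47] = 20,  t[48] = 12,  t[49] = 9,  t[50] = 21.
Since (t[49], t[50]) = (t[1], t[2]) = (9, 21) (two consecutive terms determine the rest), the sequence is periodic with period 48.
(2022 - 1) mod 48 = 5, so t[2022] = t[6] = 17.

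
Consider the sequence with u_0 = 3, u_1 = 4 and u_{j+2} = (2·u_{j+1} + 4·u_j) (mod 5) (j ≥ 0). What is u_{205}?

Listing terms: u_0 = 3, u_1 = 4, u_2 = 0, u_3 = 1, u_4 = 2, u_5 = 3, u_6 = 4.
The sequence repeats with period 5.
(205 - 0) mod 5 = 0, so u_{205} = u_0 = 3.

3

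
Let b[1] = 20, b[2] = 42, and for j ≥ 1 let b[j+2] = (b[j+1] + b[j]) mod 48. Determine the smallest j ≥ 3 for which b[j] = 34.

8

Computing terms: b[1] = 20, b[2] = 42, b[3] = 14, b[4] = 8, b[5] = 22, b[6] = 30, b[7] = 4, b[8] = 34, b[9] = 38, b[10] = 24, b[11] = 14, b[12] = 38, b[13] = 4, b[14] = 42, b[15] = 46, b[16] = 40, b[17] = 38, b[18] = 30, b[19] = 20, b[20] = 2, b[21] = 22, b[22] = 24, b[23] = 46, b[24] = 22, b[25] = 20, b[26] = 42.
The sequence repeats with period 24.
The value 34 first appears (with j ≥ 3) at b[8].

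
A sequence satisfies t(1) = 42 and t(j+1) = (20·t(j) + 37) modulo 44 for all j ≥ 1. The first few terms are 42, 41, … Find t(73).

Computing terms: t(1) = 42,  t(2) = 41,  t(3) = 21,  t(4) = 17,  t(5) = 25,  t(6) = 9,  t(7) = 41.
Since t(7) = t(2) = 41, the sequence is eventually periodic: after a pre-period of length 1 it cycles with period 5.
For j ≥ 2, t(j) depends only on (j - 2) mod 5. (73 - 2) mod 5 = 1, so t(73) = t(3) = 21.

21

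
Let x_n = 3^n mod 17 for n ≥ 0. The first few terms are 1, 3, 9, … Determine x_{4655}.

6

We have x_0 = 1, x_1 = 3, x_2 = 9, x_3 = 10, x_4 = 13, x_5 = 5, x_6 = 15, x_7 = 11, x_8 = 16, x_9 = 14, x_{10} = 8, x_{11} = 7, x_{12} = 4, x_{13} = 12, x_{14} = 2, x_{15} = 6, x_{16} = 1.
The sequence repeats with period 16.
(4655 - 0) mod 16 = 15, so x_{4655} = x_{15} = 6.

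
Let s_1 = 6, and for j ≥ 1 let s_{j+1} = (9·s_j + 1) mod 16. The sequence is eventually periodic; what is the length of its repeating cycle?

Computing terms: s_1 = 6,  s_2 = 7,  s_3 = 0,  s_4 = 1,  s_5 = 10,  s_6 = 11,  s_7 = 4,  s_8 = 5,  s_9 = 14,  s_{10} = 15,  s_{11} = 8,  s_{12} = 9,  s_{13} = 2,  s_{14} = 3,  s_{15} = 12,  s_{16} = 13,  s_{17} = 6.
Since s_{17} = s_1 = 6, the sequence is periodic with period 16.

16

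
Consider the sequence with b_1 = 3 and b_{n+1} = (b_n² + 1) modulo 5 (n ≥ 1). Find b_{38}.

b_1 = 3; b_2 = 0; b_3 = 1; b_4 = 2; b_5 = 0.
Since b_5 = b_2 = 0, the sequence is eventually periodic: after a pre-period of length 1 it cycles with period 3.
For n ≥ 2, b_n depends only on (n - 2) mod 3. (38 - 2) mod 3 = 0, so b_{38} = b_2 = 0.

0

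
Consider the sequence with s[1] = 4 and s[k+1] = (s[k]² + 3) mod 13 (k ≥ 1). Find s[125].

Listing terms: s[1] = 4,  s[2] = 6,  s[3] = 0,  s[4] = 3,  s[5] = 12,  s[6] = 4.
Since s[6] = s[1] = 4, the sequence is periodic with period 5.
So s[125] = s[1 + ((125-1) mod 5)] = s[5] = 12.

12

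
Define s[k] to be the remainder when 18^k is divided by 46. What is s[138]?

Listing terms: s[1] = 18, s[2] = 2, s[3] = 36, s[4] = 4, s[5] = 26, s[6] = 8, s[7] = 6, s[8] = 16, s[9] = 12, s[10] = 32, s[11] = 24, s[12] = 18.
The sequence repeats with period 11.
So s[138] = s[1 + ((138-1) mod 11)] = s[6] = 8.

8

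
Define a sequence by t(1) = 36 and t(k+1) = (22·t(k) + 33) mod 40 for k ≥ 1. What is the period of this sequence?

4

t(1) = 36; t(2) = 25; t(3) = 23; t(4) = 19; t(5) = 11; t(6) = 35; t(7) = 3; t(8) = 19.
Since t(8) = t(4) = 19, the sequence is eventually periodic: after a pre-period of length 3 it cycles with period 4.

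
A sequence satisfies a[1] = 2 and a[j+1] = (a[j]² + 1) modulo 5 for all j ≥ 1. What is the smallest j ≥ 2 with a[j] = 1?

Computing terms: a[1] = 2, a[2] = 0, a[3] = 1, a[4] = 2.
The sequence repeats with period 3.
The value 1 first appears (with j ≥ 2) at a[3].

3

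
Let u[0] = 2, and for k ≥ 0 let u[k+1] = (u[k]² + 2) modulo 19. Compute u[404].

u[0] = 2, u[1] = 6, u[2] = 0, u[3] = 2.
Since u[3] = u[0] = 2, the sequence is periodic with period 3.
(404 - 0) mod 3 = 2, so u[404] = u[2] = 0.

0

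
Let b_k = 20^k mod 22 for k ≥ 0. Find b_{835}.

We have b_0 = 1,  b_1 = 20,  b_2 = 4,  b_3 = 14,  b_4 = 16,  b_5 = 12,  b_6 = 20.
Since b_6 = b_1 = 20, the sequence is eventually periodic: after a pre-period of length 1 it cycles with period 5.
For k ≥ 1, b_k depends only on (k - 1) mod 5. (835 - 1) mod 5 = 4, so b_{835} = b_5 = 12.

12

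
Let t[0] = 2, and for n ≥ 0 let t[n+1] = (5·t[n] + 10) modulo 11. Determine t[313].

10

Computing terms: t[0] = 2,  t[1] = 9,  t[2] = 0,  t[3] = 10,  t[4] = 5,  t[5] = 2.
Since t[5] = t[0] = 2, the sequence is periodic with period 5.
So t[313] = t[0 + ((313-0) mod 5)] = t[3] = 10.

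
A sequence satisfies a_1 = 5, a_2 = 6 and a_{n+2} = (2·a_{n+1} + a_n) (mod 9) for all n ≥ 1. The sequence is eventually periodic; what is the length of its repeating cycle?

24

a_1 = 5; a_2 = 6; a_3 = 8; a_4 = 4; a_5 = 7; a_6 = 0; a_7 = 7; a_8 = 5; a_9 = 8; a_{10} = 3; a_{11} = 5; a_{12} = 4; a_{13} = 4; a_{14} = 3; a_{15} = 1; a_{16} = 5; a_{17} = 2; a_{18} = 0; a_{19} = 2; a_{20} = 4; a_{21} = 1; a_{22} = 6; a_{23} = 4; a_{24} = 5; a_{25} = 5; a_{26} = 6.
The sequence repeats with period 24.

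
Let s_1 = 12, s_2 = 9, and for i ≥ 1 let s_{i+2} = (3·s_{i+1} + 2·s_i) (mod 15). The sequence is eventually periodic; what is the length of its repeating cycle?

24

s_1 = 12,  s_2 = 9,  s_3 = 6,  s_4 = 6,  s_5 = 0,  s_6 = 12,  s_7 = 6,  s_8 = 12,  s_9 = 3,  s_{10} = 3,  s_{11} = 0,  s_{12} = 6,  s_{13} = 3,  s_{14} = 6,  s_{15} = 9,  s_{16} = 9,  s_{17} = 0,  s_{18} = 3,  s_{19} = 9,  s_{20} = 3,  s_{21} = 12,  s_{22} = 12,  s_{23} = 0,  s_{24} = 9,  s_{25} = 12,  s_{26} = 9.
Since (s_{25}, s_{26}) = (s_1, s_2) = (12, 9) (two consecutive terms determine the rest), the sequence is periodic with period 24.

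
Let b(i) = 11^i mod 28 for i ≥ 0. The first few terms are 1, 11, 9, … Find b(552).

1

We have b(0) = 1, b(1) = 11, b(2) = 9, b(3) = 15, b(4) = 25, b(5) = 23, b(6) = 1.
Since b(6) = b(0) = 1, the sequence is periodic with period 6.
So b(552) = b(0 + ((552-0) mod 6)) = b(0) = 1.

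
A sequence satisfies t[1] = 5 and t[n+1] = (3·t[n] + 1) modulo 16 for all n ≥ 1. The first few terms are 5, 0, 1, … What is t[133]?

13

Computing terms: t[1] = 5; t[2] = 0; t[3] = 1; t[4] = 4; t[5] = 13; t[6] = 8; t[7] = 9; t[8] = 12; t[9] = 5.
The sequence repeats with period 8.
(133 - 1) mod 8 = 4, so t[133] = t[5] = 13.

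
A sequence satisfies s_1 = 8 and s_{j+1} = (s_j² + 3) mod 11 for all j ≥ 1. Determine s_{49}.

8

Listing terms: s_1 = 8,  s_2 = 1,  s_3 = 4,  s_4 = 8.
The sequence repeats with period 3.
So s_{49} = s_{1 + ((49-1) mod 3)} = s_1 = 8.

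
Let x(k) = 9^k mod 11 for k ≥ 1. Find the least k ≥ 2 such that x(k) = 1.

5

We have x(1) = 9, x(2) = 4, x(3) = 3, x(4) = 5, x(5) = 1, x(6) = 9.
The sequence repeats with period 5.
The value 1 first appears (with k ≥ 2) at x(5).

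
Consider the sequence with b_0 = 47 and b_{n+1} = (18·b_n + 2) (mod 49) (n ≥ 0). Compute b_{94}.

15

We have b_0 = 47, b_1 = 15, b_2 = 27, b_3 = 47.
Since b_3 = b_0 = 47, the sequence is periodic with period 3.
So b_{94} = b_{0 + ((94-0) mod 3)} = b_1 = 15.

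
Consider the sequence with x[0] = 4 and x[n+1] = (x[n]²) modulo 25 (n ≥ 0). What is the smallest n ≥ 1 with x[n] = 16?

We have x[0] = 4; x[1] = 16; x[2] = 6; x[3] = 11; x[4] = 21; x[5] = 16.
Since x[5] = x[1] = 16, the sequence is eventually periodic: after a pre-period of length 1 it cycles with period 4.
The value 16 first appears (with n ≥ 1) at x[1].

1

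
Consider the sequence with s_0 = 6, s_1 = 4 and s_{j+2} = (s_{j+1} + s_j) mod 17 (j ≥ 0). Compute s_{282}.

s_0 = 6,  s_1 = 4,  s_2 = 10,  s_3 = 14,  s_4 = 7,  s_5 = 4,  s_6 = 11,  s_7 = 15,  s_8 = 9,  s_9 = 7,  s_{10} = 16,  s_{11} = 6,  s_{12} = 5,  s_{13} = 11,  s_{14} = 16,  s_{15} = 10,  s_{16} = 9,  s_{17} = 2,  s_{18} = 11,  s_{19} = 13,  s_{20} = 7,  s_{21} = 3,  s_{22} = 10,  s_{23} = 13,  s_{24} = 6,  s_{25} = 2,  s_{26} = 8,  s_{27} = 10,  s_{28} = 1,  s_{29} = 11,  s_{30} = 12,  s_{31} = 6,  s_{32} = 1,  s_{33} = 7,  s_{34} = 8,  s_{35} = 15,  s_{36} = 6,  s_{37} = 4.
Since (s_{36}, s_{37}) = (s_0, s_1) = (6, 4) (two consecutive terms determine the rest), the sequence is periodic with period 36.
So s_{282} = s_{0 + ((282-0) mod 36)} = s_{30} = 12.

12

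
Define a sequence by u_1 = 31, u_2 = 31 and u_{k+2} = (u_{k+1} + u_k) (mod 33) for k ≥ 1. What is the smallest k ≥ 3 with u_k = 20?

Computing terms: u_1 = 31; u_2 = 31; u_3 = 29; u_4 = 27; u_5 = 23; u_6 = 17; u_7 = 7; u_8 = 24; u_9 = 31; u_{10} = 22; u_{11} = 20; u_{12} = 9; u_{13} = 29; u_{14} = 5; u_{15} = 1; u_{16} = 6; u_{17} = 7; u_{18} = 13; u_{19} = 20; u_{20} = 0; u_{21} = 20; u_{22} = 20; u_{23} = 7; u_{24} = 27; u_{25} = 1; u_{26} = 28; u_{27} = 29; u_{28} = 24; u_{29} = 20; u_{30} = 11; u_{31} = 31; u_{32} = 9; u_{33} = 7; u_{34} = 16; u_{35} = 23; u_{36} = 6; u_{37} = 29; u_{38} = 2; u_{39} = 31; u_{40} = 0; u_{41} = 31; u_{42} = 31.
Since (u_{41}, u_{42}) = (u_1, u_2) = (31, 31) (two consecutive terms determine the rest), the sequence is periodic with period 40.
The value 20 first appears (with k ≥ 3) at u_{11}.

11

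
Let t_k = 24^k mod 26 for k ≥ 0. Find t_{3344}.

We have t_0 = 1; t_1 = 24; t_2 = 4; t_3 = 18; t_4 = 16; t_5 = 20; t_6 = 12; t_7 = 2; t_8 = 22; t_9 = 8; t_{10} = 10; t_{11} = 6; t_{12} = 14; t_{13} = 24.
Since t_{13} = t_1 = 24, the sequence is eventually periodic: after a pre-period of length 1 it cycles with period 12.
For k ≥ 1, t_k depends only on (k - 1) mod 12. (3344 - 1) mod 12 = 7, so t_{3344} = t_8 = 22.

22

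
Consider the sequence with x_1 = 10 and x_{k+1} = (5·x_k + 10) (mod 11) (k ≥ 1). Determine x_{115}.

0

We have x_1 = 10; x_2 = 5; x_3 = 2; x_4 = 9; x_5 = 0; x_6 = 10.
Since x_6 = x_1 = 10, the sequence is periodic with period 5.
So x_{115} = x_{1 + ((115-1) mod 5)} = x_5 = 0.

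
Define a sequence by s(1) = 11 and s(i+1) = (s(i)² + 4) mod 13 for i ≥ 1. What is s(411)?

We have s(1) = 11, s(2) = 8, s(3) = 3, s(4) = 0, s(5) = 4, s(6) = 7, s(7) = 1, s(8) = 5, s(9) = 3.
Since s(9) = s(3) = 3, the sequence is eventually periodic: after a pre-period of length 2 it cycles with period 6.
For i ≥ 3, s(i) depends only on (i - 3) mod 6. (411 - 3) mod 6 = 0, so s(411) = s(3) = 3.

3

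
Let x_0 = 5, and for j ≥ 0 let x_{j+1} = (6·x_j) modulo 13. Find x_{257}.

x_0 = 5, x_1 = 4, x_2 = 11, x_3 = 1, x_4 = 6, x_5 = 10, x_6 = 8, x_7 = 9, x_8 = 2, x_9 = 12, x_{10} = 7, x_{11} = 3, x_{12} = 5.
Since x_{12} = x_0 = 5, the sequence is periodic with period 12.
(257 - 0) mod 12 = 5, so x_{257} = x_5 = 10.

10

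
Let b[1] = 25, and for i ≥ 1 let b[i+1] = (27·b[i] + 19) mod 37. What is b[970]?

Listing terms: b[1] = 25, b[2] = 28, b[3] = 35, b[4] = 2, b[5] = 36, b[6] = 29, b[7] = 25.
The sequence repeats with period 6.
(970 - 1) mod 6 = 3, so b[970] = b[4] = 2.

2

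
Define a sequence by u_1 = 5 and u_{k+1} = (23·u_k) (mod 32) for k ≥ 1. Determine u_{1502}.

19

u_1 = 5,  u_2 = 19,  u_3 = 21,  u_4 = 3,  u_5 = 5.
Since u_5 = u_1 = 5, the sequence is periodic with period 4.
So u_{1502} = u_{1 + ((1502-1) mod 4)} = u_2 = 19.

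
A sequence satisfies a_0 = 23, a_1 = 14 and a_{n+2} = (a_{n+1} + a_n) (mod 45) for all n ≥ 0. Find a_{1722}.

We have a_0 = 23,  a_1 = 14,  a_2 = 37,  a_3 = 6,  a_4 = 43,  a_5 = 4,  a_6 = 2,  a_7 = 6,  a_8 = 8,  a_9 = 14,  a_{10} = 22,  a_{11} = 36,  a_{12} = 13,  a_{13} = 4,  a_{14} = 17,  a_{15} = 21,  a_{16} = 38,  a_{17} = 14,  a_{18} = 7,  a_{19} = 21,  a_{20} = 28,  a_{21} = 4,  a_{22} = 32,  a_{23} = 36,  a_{24} = 23,  a_{25} = 14.
Since (a_{24}, a_{25}) = (a_0, a_1) = (23, 14) (two consecutive terms determine the rest), the sequence is periodic with period 24.
(1722 - 0) mod 24 = 18, so a_{1722} = a_{18} = 7.

7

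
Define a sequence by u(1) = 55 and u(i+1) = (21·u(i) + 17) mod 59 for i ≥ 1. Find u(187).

52

u(1) = 55; u(2) = 51; u(3) = 26; u(4) = 32; u(5) = 40; u(6) = 31; u(7) = 19; u(8) = 3; u(9) = 21; u(10) = 45; u(11) = 18; u(12) = 41; u(13) = 52; u(14) = 47; u(15) = 1; u(16) = 38; u(17) = 48; u(18) = 22; u(19) = 7; u(20) = 46; u(21) = 39; u(22) = 10; u(23) = 50; u(24) = 5; u(25) = 4; u(26) = 42; u(27) = 14; u(28) = 16; u(29) = 58; u(30) = 55.
The sequence repeats with period 29.
So u(187) = u(1 + ((187-1) mod 29)) = u(13) = 52.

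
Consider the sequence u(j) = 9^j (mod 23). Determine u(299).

12

u(0) = 1, u(1) = 9, u(2) = 12, u(3) = 16, u(4) = 6, u(5) = 8, u(6) = 3, u(7) = 4, u(8) = 13, u(9) = 2, u(10) = 18, u(11) = 1.
Since u(11) = u(0) = 1, the sequence is periodic with period 11.
(299 - 0) mod 11 = 2, so u(299) = u(2) = 12.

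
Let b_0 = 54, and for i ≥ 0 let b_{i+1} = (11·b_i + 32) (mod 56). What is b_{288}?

54

Computing terms: b_0 = 54; b_1 = 10; b_2 = 30; b_3 = 26; b_4 = 38; b_5 = 2; b_6 = 54.
The sequence repeats with period 6.
(288 - 0) mod 6 = 0, so b_{288} = b_0 = 54.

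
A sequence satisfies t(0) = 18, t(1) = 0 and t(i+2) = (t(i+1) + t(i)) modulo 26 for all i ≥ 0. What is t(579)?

24

Listing terms: t(0) = 18; t(1) = 0; t(2) = 18; t(3) = 18; t(4) = 10; t(5) = 2; t(6) = 12; t(7) = 14; t(8) = 0; t(9) = 14; t(10) = 14; t(11) = 2; t(12) = 16; t(13) = 18; t(14) = 8; t(15) = 0; t(16) = 8; t(17) = 8; t(18) = 16; t(19) = 24; t(20) = 14; t(21) = 12; t(22) = 0; t(23) = 12; t(24) = 12; t(25) = 24; t(26) = 10; t(27) = 8; t(28) = 18; t(29) = 0.
The sequence repeats with period 28.
(579 - 0) mod 28 = 19, so t(579) = t(19) = 24.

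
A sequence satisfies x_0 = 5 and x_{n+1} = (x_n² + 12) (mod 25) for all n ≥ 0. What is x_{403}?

23

Listing terms: x_0 = 5,  x_1 = 12,  x_2 = 6,  x_3 = 23,  x_4 = 16,  x_5 = 18,  x_6 = 11,  x_7 = 8,  x_8 = 1,  x_9 = 13,  x_{10} = 6.
Since x_{10} = x_2 = 6, the sequence is eventually periodic: after a pre-period of length 2 it cycles with period 8.
For n ≥ 2, x_n depends only on (n - 2) mod 8. (403 - 2) mod 8 = 1, so x_{403} = x_3 = 23.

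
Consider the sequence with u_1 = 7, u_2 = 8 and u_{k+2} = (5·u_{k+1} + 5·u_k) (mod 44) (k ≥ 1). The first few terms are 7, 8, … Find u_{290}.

32

Listing terms: u_1 = 7; u_2 = 8; u_3 = 31; u_4 = 19; u_5 = 30; u_6 = 25; u_7 = 11; u_8 = 4; u_9 = 31; u_{10} = 43; u_{11} = 18; u_{12} = 41; u_{13} = 31; u_{14} = 8; u_{15} = 19; u_{16} = 3; u_{17} = 22; u_{18} = 37; u_{19} = 31; u_{20} = 32; u_{21} = 7; u_{22} = 19; u_{23} = 42; u_{24} = 41; u_{25} = 19; u_{26} = 36; u_{27} = 11; u_{28} = 15; u_{29} = 42; u_{30} = 21; u_{31} = 7; u_{32} = 8.
Since (u_{31}, u_{32}) = (u_1, u_2) = (7, 8) (two consecutive terms determine the rest), the sequence is periodic with period 30.
So u_{290} = u_{1 + ((290-1) mod 30)} = u_{20} = 32.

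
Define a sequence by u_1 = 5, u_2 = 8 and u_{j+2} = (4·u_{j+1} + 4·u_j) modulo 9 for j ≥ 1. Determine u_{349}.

4

u_1 = 5; u_2 = 8; u_3 = 7; u_4 = 6; u_5 = 7; u_6 = 7; u_7 = 2; u_8 = 0; u_9 = 8; u_{10} = 5; u_{11} = 7; u_{12} = 3; u_{13} = 4; u_{14} = 1; u_{15} = 2; u_{16} = 3; u_{17} = 2; u_{18} = 2; u_{19} = 7; u_{20} = 0; u_{21} = 1; u_{22} = 4; u_{23} = 2; u_{24} = 6; u_{25} = 5; u_{26} = 8.
The sequence repeats with period 24.
So u_{349} = u_{1 + ((349-1) mod 24)} = u_{13} = 4.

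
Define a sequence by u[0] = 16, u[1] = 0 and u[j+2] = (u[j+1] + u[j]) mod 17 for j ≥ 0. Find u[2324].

u[0] = 16,  u[1] = 0,  u[2] = 16,  u[3] = 16,  u[4] = 15,  u[5] = 14,  u[6] = 12,  u[7] = 9,  u[8] = 4,  u[9] = 13,  u[10] = 0,  u[11] = 13,  u[12] = 13,  u[13] = 9,  u[14] = 5,  u[15] = 14,  u[16] = 2,  u[17] = 16,  u[18] = 1,  u[19] = 0,  u[20] = 1,  u[21] = 1,  u[22] = 2,  u[23] = 3,  u[24] = 5,  u[25] = 8,  u[26] = 13,  u[27] = 4,  u[28] = 0,  u[29] = 4,  u[30] = 4,  u[31] = 8,  u[32] = 12,  u[33] = 3,  u[34] = 15,  u[35] = 1,  u[36] = 16,  u[37] = 0.
Since (u[36], u[37]) = (u[0], u[1]) = (16, 0) (two consecutive terms determine the rest), the sequence is periodic with period 36.
(2324 - 0) mod 36 = 20, so u[2324] = u[20] = 1.

1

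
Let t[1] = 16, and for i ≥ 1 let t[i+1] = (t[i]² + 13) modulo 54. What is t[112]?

Computing terms: t[1] = 16; t[2] = 53; t[3] = 14; t[4] = 47; t[5] = 8; t[6] = 23; t[7] = 2; t[8] = 17; t[9] = 32; t[10] = 11; t[11] = 26; t[12] = 41; t[13] = 20; t[14] = 35; t[15] = 50; t[16] = 29; t[17] = 44; t[18] = 5; t[19] = 38; t[20] = 53.
Since t[20] = t[2] = 53, the sequence is eventually periodic: after a pre-period of length 1 it cycles with period 18.
For i ≥ 2, t[i] depends only on (i - 2) mod 18. (112 - 2) mod 18 = 2, so t[112] = t[4] = 47.

47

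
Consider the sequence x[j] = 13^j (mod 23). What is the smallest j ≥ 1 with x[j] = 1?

11

x[0] = 1, x[1] = 13, x[2] = 8, x[3] = 12, x[4] = 18, x[5] = 4, x[6] = 6, x[7] = 9, x[8] = 2, x[9] = 3, x[10] = 16, x[11] = 1.
Since x[11] = x[0] = 1, the sequence is periodic with period 11.
The value 1 next appears (with j ≥ 1) at x[11].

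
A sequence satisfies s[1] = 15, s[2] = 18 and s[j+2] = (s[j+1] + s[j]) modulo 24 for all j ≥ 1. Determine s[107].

We have s[1] = 15,  s[2] = 18,  s[3] = 9,  s[4] = 3,  s[5] = 12,  s[6] = 15,  s[7] = 3,  s[8] = 18,  s[9] = 21,  s[10] = 15,  s[11] = 12,  s[12] = 3,  s[13] = 15,  s[14] = 18.
Since (s[13], s[14]) = (s[1], s[2]) = (15, 18) (two consecutive terms determine the rest), the sequence is periodic with period 12.
(107 - 1) mod 12 = 10, so s[107] = s[11] = 12.

12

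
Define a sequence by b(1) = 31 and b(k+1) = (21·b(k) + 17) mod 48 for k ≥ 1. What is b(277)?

Listing terms: b(1) = 31,  b(2) = 44,  b(3) = 29,  b(4) = 2,  b(5) = 11,  b(6) = 8,  b(7) = 41,  b(8) = 14,  b(9) = 23,  b(10) = 20,  b(11) = 5,  b(12) = 26,  b(13) = 35,  b(14) = 32,  b(15) = 17,  b(16) = 38,  b(17) = 47,  b(18) = 44.
Since b(18) = b(2) = 44, the sequence is eventually periodic: after a pre-period of length 1 it cycles with period 16.
For k ≥ 2, b(k) depends only on (k - 2) mod 16. (277 - 2) mod 16 = 3, so b(277) = b(5) = 11.

11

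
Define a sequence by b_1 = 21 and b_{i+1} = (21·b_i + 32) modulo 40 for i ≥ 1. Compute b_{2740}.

9

We have b_1 = 21; b_2 = 33; b_3 = 5; b_4 = 17; b_5 = 29; b_6 = 1; b_7 = 13; b_8 = 25; b_9 = 37; b_{10} = 9; b_{11} = 21.
Since b_{11} = b_1 = 21, the sequence is periodic with period 10.
(2740 - 1) mod 10 = 9, so b_{2740} = b_{10} = 9.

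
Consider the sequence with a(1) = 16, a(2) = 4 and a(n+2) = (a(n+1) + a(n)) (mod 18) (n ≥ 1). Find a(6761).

Computing terms: a(1) = 16,  a(2) = 4,  a(3) = 2,  a(4) = 6,  a(5) = 8,  a(6) = 14,  a(7) = 4,  a(8) = 0,  a(9) = 4,  a(10) = 4,  a(11) = 8,  a(12) = 12,  a(13) = 2,  a(14) = 14,  a(15) = 16,  a(16) = 12,  a(17) = 10,  a(18) = 4,  a(19) = 14,  a(20) = 0,  a(21) = 14,  a(22) = 14,  a(23) = 10,  a(24) = 6,  a(25) = 16,  a(26) = 4.
Since (a(25), a(26)) = (a(1), a(2)) = (16, 4) (two consecutive terms determine the rest), the sequence is periodic with period 24.
So a(6761) = a(1 + ((6761-1) mod 24)) = a(17) = 10.

10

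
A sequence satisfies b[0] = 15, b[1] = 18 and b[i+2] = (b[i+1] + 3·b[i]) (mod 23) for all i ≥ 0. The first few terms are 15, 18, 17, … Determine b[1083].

Computing terms: b[0] = 15, b[1] = 18, b[2] = 17, b[3] = 2, b[4] = 7, b[5] = 13, b[6] = 11, b[7] = 4, b[8] = 14, b[9] = 3, b[10] = 22, b[11] = 8, b[12] = 5, b[13] = 6, b[14] = 21, b[15] = 16, b[16] = 10, b[17] = 12, b[18] = 19, b[19] = 9, b[20] = 20, b[21] = 1, b[22] = 15, b[23] = 18.
Since (b[22], b[23]) = (b[0], b[1]) = (15, 18) (two consecutive terms determine the rest), the sequence is periodic with period 22.
So b[1083] = b[0 + ((1083-0) mod 22)] = b[5] = 13.

13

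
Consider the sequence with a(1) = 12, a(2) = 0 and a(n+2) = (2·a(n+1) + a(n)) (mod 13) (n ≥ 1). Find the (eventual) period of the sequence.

a(1) = 12, a(2) = 0, a(3) = 12, a(4) = 11, a(5) = 8, a(6) = 1, a(7) = 10, a(8) = 8, a(9) = 0, a(10) = 8, a(11) = 3, a(12) = 1, a(13) = 5, a(14) = 11, a(15) = 1, a(16) = 0, a(17) = 1, a(18) = 2, a(19) = 5, a(20) = 12, a(21) = 3, a(22) = 5, a(23) = 0, a(24) = 5, a(25) = 10, a(26) = 12, a(27) = 8, a(28) = 2, a(29) = 12, a(30) = 0.
The sequence repeats with period 28.

28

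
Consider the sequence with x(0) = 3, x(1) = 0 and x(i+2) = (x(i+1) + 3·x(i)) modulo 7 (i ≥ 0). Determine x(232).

Computing terms: x(0) = 3; x(1) = 0; x(2) = 2; x(3) = 2; x(4) = 1; x(5) = 0; x(6) = 3; x(7) = 3; x(8) = 5; x(9) = 0; x(10) = 1; x(11) = 1; x(12) = 4; x(13) = 0; x(14) = 5; x(15) = 5; x(16) = 6; x(17) = 0; x(18) = 4; x(19) = 4; x(20) = 2; x(21) = 0; x(22) = 6; x(23) = 6; x(24) = 3; x(25) = 0.
Since (x(24), x(25)) = (x(0), x(1)) = (3, 0) (two consecutive terms determine the rest), the sequence is periodic with period 24.
(232 - 0) mod 24 = 16, so x(232) = x(16) = 6.

6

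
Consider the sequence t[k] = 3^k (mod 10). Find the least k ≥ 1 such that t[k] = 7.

Computing terms: t[0] = 1, t[1] = 3, t[2] = 9, t[3] = 7, t[4] = 1.
Since t[4] = t[0] = 1, the sequence is periodic with period 4.
The value 7 first appears (with k ≥ 1) at t[3].

3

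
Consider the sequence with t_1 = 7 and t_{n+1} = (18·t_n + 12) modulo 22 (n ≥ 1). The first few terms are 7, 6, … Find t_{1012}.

6

Listing terms: t_1 = 7,  t_2 = 6,  t_3 = 10,  t_4 = 16,  t_5 = 14,  t_6 = 0,  t_7 = 12,  t_8 = 8,  t_9 = 2,  t_{10} = 4,  t_{11} = 18,  t_{12} = 6.
Since t_{12} = t_2 = 6, the sequence is eventually periodic: after a pre-period of length 1 it cycles with period 10.
For n ≥ 2, t_n depends only on (n - 2) mod 10. (1012 - 2) mod 10 = 0, so t_{1012} = t_2 = 6.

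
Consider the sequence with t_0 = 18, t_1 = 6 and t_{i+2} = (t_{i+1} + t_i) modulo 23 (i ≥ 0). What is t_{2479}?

8

t_0 = 18,  t_1 = 6,  t_2 = 1,  t_3 = 7,  t_4 = 8,  t_5 = 15,  t_6 = 0,  t_7 = 15,  t_8 = 15,  t_9 = 7,  t_{10} = 22,  t_{11} = 6,  t_{12} = 5,  t_{13} = 11,  t_{14} = 16,  t_{15} = 4,  t_{16} = 20,  t_{17} = 1,  t_{18} = 21,  t_{19} = 22,  t_{20} = 20,  t_{21} = 19,  t_{22} = 16,  t_{23} = 12,  t_{24} = 5,  t_{25} = 17,  t_{26} = 22,  t_{27} = 16,  t_{28} = 15,  t_{29} = 8,  t_{30} = 0,  t_{31} = 8,  t_{32} = 8,  t_{33} = 16,  t_{34} = 1,  t_{35} = 17,  t_{36} = 18,  t_{37} = 12,  t_{38} = 7,  t_{39} = 19,  t_{40} = 3,  t_{41} = 22,  t_{42} = 2,  t_{43} = 1,  t_{44} = 3,  t_{45} = 4,  t_{46} = 7,  t_{47} = 11,  t_{48} = 18,  t_{49} = 6.
The sequence repeats with period 48.
So t_{2479} = t_{0 + ((2479-0) mod 48)} = t_{31} = 8.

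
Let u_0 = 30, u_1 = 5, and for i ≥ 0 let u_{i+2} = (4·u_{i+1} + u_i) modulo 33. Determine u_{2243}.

7

u_0 = 30,  u_1 = 5,  u_2 = 17,  u_3 = 7,  u_4 = 12,  u_5 = 22,  u_6 = 1,  u_7 = 26,  u_8 = 6,  u_9 = 17,  u_{10} = 8,  u_{11} = 16,  u_{12} = 6,  u_{13} = 7,  u_{14} = 1,  u_{15} = 11,  u_{16} = 12,  u_{17} = 26,  u_{18} = 17,  u_{19} = 28,  u_{20} = 30,  u_{21} = 16,  u_{22} = 28,  u_{23} = 29,  u_{24} = 12,  u_{25} = 11,  u_{26} = 23,  u_{27} = 4,  u_{28} = 6,  u_{29} = 28,  u_{30} = 19,  u_{31} = 5,  u_{32} = 6,  u_{33} = 29,  u_{34} = 23,  u_{35} = 22,  u_{36} = 12,  u_{37} = 4,  u_{38} = 28,  u_{39} = 17,  u_{40} = 30,  u_{41} = 5.
The sequence repeats with period 40.
So u_{2243} = u_{0 + ((2243-0) mod 40)} = u_3 = 7.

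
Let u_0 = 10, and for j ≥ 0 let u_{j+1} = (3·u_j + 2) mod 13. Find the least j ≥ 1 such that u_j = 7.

2

We have u_0 = 10, u_1 = 6, u_2 = 7, u_3 = 10.
The sequence repeats with period 3.
The value 7 first appears (with j ≥ 1) at u_2.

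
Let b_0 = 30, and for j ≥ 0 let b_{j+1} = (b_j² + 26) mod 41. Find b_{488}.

36

Computing terms: b_0 = 30; b_1 = 24; b_2 = 28; b_3 = 31; b_4 = 3; b_5 = 35; b_6 = 21; b_7 = 16; b_8 = 36; b_9 = 10; b_{10} = 3.
Since b_{10} = b_4 = 3, the sequence is eventually periodic: after a pre-period of length 4 it cycles with period 6.
For j ≥ 4, b_j depends only on (j - 4) mod 6. (488 - 4) mod 6 = 4, so b_{488} = b_8 = 36.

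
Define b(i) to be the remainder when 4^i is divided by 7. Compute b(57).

1

Computing terms: b(0) = 1,  b(1) = 4,  b(2) = 2,  b(3) = 1.
Since b(3) = b(0) = 1, the sequence is periodic with period 3.
(57 - 0) mod 3 = 0, so b(57) = b(0) = 1.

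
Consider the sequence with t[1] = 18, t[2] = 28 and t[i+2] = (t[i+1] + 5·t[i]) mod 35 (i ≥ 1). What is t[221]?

3

Listing terms: t[1] = 18; t[2] = 28; t[3] = 13; t[4] = 13; t[5] = 8; t[6] = 3; t[7] = 8; t[8] = 23; t[9] = 28; t[10] = 3; t[11] = 3; t[12] = 18; t[13] = 33; t[14] = 18; t[15] = 8; t[16] = 28; t[17] = 33; t[18] = 33; t[19] = 23; t[20] = 13; t[21] = 23; t[22] = 18; t[23] = 28.
The sequence repeats with period 21.
So t[221] = t[1 + ((221-1) mod 21)] = t[11] = 3.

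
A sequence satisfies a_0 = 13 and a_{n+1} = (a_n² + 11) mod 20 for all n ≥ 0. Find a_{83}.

16

We have a_0 = 13, a_1 = 0, a_2 = 11, a_3 = 12, a_4 = 15, a_5 = 16, a_6 = 7, a_7 = 0.
Since a_7 = a_1 = 0, the sequence is eventually periodic: after a pre-period of length 1 it cycles with period 6.
For n ≥ 1, a_n depends only on (n - 1) mod 6. (83 - 1) mod 6 = 4, so a_{83} = a_5 = 16.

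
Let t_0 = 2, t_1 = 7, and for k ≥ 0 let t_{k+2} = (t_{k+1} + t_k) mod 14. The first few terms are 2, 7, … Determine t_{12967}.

9

t_0 = 2,  t_1 = 7,  t_2 = 9,  t_3 = 2,  t_4 = 11,  t_5 = 13,  t_6 = 10,  t_7 = 9,  t_8 = 5,  t_9 = 0,  t_{10} = 5,  t_{11} = 5,  t_{12} = 10,  t_{13} = 1,  t_{14} = 11,  t_{15} = 12,  t_{16} = 9,  t_{17} = 7,  t_{18} = 2,  t_{19} = 9,  t_{20} = 11,  t_{21} = 6,  t_{22} = 3,  t_{23} = 9,  t_{24} = 12,  t_{25} = 7,  t_{26} = 5,  t_{27} = 12,  t_{28} = 3,  t_{29} = 1,  t_{30} = 4,  t_{31} = 5,  t_{32} = 9,  t_{33} = 0,  t_{34} = 9,  t_{35} = 9,  t_{36} = 4,  t_{37} = 13,  t_{38} = 3,  t_{39} = 2,  t_{40} = 5,  t_{41} = 7,  t_{42} = 12,  t_{43} = 5,  t_{44} = 3,  t_{45} = 8,  t_{46} = 11,  t_{47} = 5,  t_{48} = 2,  t_{49} = 7.
Since (t_{48}, t_{49}) = (t_0, t_1) = (2, 7) (two consecutive terms determine the rest), the sequence is periodic with period 48.
(12967 - 0) mod 48 = 7, so t_{12967} = t_7 = 9.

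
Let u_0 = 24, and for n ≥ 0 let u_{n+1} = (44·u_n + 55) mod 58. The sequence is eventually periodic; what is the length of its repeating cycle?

28

Listing terms: u_0 = 24; u_1 = 9; u_2 = 45; u_3 = 5; u_4 = 43; u_5 = 33; u_6 = 57; u_7 = 11; u_8 = 17; u_9 = 49; u_{10} = 7; u_{11} = 15; u_{12} = 19; u_{13} = 21; u_{14} = 51; u_{15} = 37; u_{16} = 1; u_{17} = 41; u_{18} = 3; u_{19} = 13; u_{20} = 47; u_{21} = 35; u_{22} = 29; u_{23} = 55; u_{24} = 39; u_{25} = 31; u_{26} = 27; u_{27} = 25; u_{28} = 53; u_{29} = 9.
Since u_{29} = u_1 = 9, the sequence is eventually periodic: after a pre-period of length 1 it cycles with period 28.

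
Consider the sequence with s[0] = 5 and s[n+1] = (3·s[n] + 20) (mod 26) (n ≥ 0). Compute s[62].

21

Listing terms: s[0] = 5, s[1] = 9, s[2] = 21, s[3] = 5.
Since s[3] = s[0] = 5, the sequence is periodic with period 3.
(62 - 0) mod 3 = 2, so s[62] = s[2] = 21.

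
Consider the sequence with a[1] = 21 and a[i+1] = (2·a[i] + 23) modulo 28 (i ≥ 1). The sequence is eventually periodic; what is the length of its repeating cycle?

3

Listing terms: a[1] = 21, a[2] = 9, a[3] = 13, a[4] = 21.
The sequence repeats with period 3.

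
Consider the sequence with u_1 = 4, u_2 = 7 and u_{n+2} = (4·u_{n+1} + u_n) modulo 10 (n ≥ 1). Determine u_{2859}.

0

Listing terms: u_1 = 4,  u_2 = 7,  u_3 = 2,  u_4 = 5,  u_5 = 2,  u_6 = 3,  u_7 = 4,  u_8 = 9,  u_9 = 0,  u_{10} = 9,  u_{11} = 6,  u_{12} = 3,  u_{13} = 8,  u_{14} = 5,  u_{15} = 8,  u_{16} = 7,  u_{17} = 6,  u_{18} = 1,  u_{19} = 0,  u_{20} = 1,  u_{21} = 4,  u_{22} = 7.
The sequence repeats with period 20.
(2859 - 1) mod 20 = 18, so u_{2859} = u_{19} = 0.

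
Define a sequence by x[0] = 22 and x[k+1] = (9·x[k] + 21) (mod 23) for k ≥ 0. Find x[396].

We have x[0] = 22,  x[1] = 12,  x[2] = 14,  x[3] = 9,  x[4] = 10,  x[5] = 19,  x[6] = 8,  x[7] = 1,  x[8] = 7,  x[9] = 15,  x[10] = 18,  x[11] = 22.
Since x[11] = x[0] = 22, the sequence is periodic with period 11.
So x[396] = x[0 + ((396-0) mod 11)] = x[0] = 22.

22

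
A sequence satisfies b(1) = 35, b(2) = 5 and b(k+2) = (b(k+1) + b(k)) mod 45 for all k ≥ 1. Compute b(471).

Listing terms: b(1) = 35, b(2) = 5, b(3) = 40, b(4) = 0, b(5) = 40, b(6) = 40, b(7) = 35, b(8) = 30, b(9) = 20, b(10) = 5, b(11) = 25, b(12) = 30, b(13) = 10, b(14) = 40, b(15) = 5, b(16) = 0, b(17) = 5, b(18) = 5, b(19) = 10, b(20) = 15, b(21) = 25, b(22) = 40, b(23) = 20, b(24) = 15, b(25) = 35, b(26) = 5.
Since (b(25), b(26)) = (b(1), b(2)) = (35, 5) (two consecutive terms determine the rest), the sequence is periodic with period 24.
So b(471) = b(1 + ((471-1) mod 24)) = b(15) = 5.

5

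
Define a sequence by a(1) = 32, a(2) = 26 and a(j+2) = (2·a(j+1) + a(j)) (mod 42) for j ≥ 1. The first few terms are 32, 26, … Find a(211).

Listing terms: a(1) = 32,  a(2) = 26,  a(3) = 0,  a(4) = 26,  a(5) = 10,  a(6) = 4,  a(7) = 18,  a(8) = 40,  a(9) = 14,  a(10) = 26,  a(11) = 24,  a(12) = 32,  a(13) = 4,  a(14) = 40,  a(15) = 0,  a(16) = 40,  a(17) = 38,  a(18) = 32,  a(19) = 18,  a(20) = 26,  a(21) = 28,  a(22) = 40,  a(23) = 24,  a(24) = 4,  a(25) = 32,  a(26) = 26.
The sequence repeats with period 24.
(211 - 1) mod 24 = 18, so a(211) = a(19) = 18.

18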